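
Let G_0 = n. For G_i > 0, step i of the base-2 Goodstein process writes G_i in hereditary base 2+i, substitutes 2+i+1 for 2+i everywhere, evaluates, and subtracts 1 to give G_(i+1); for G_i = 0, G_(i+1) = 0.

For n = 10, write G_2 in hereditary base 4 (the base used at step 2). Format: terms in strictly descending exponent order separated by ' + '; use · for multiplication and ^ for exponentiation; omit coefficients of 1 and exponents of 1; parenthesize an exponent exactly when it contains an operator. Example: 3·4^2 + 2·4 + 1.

base 2: 10 = 2^(2 + 1) + 2; at 3: 3^(3 + 1) + 3 = 84; next = 83
base 3: 83 = 3^(3 + 1) + 2; at 4: 4^(4 + 1) + 2 = 1026; next = 1025
base 4: 1025 = 4^(4 + 1) + 1; at 5: 5^(5 + 1) + 1 = 15626; next = 15625

4^(4 + 1) + 1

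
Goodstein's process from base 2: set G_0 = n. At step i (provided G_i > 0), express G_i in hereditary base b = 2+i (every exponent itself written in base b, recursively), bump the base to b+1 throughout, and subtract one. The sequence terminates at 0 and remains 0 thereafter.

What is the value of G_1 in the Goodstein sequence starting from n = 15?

base 2: 15 = 2^(2 + 1) + 2^2 + 2 + 1; at 3: 3^(3 + 1) + 3^3 + 3 + 1 = 112; next = 111
base 3: 111 = 3^(3 + 1) + 3^3 + 3; at 4: 4^(4 + 1) + 4^4 + 4 = 1284; next = 1283

111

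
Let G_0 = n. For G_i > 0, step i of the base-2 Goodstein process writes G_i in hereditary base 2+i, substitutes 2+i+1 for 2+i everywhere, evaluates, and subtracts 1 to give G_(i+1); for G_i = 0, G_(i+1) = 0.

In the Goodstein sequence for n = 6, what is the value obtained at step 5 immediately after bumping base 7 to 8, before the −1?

i=0: 6 = 2^2 + 2 (b=2); 2→3: 3^3 + 3 = 30; 30−1 = 29
i=1: 29 = 3^3 + 2 (b=3); 3→4: 4^4 + 2 = 258; 258−1 = 257
i=2: 257 = 4^4 + 1 (b=4); 4→5: 5^5 + 1 = 3126; 3126−1 = 3125
i=3: 3125 = 5^5 (b=5); 5→6: 6^6 = 46656; 46656−1 = 46655
i=4: 46655 = 5·6^5 + 5·6^4 + 5·6^3 + 5·6^2 + 5·6 + 5 (b=6); 6→7: 5·7^5 + 5·7^4 + 5·7^3 + 5·7^2 + 5·7 + 5 = 98040; 98040−1 = 98039
i=5: 98039 = 5·7^5 + 5·7^4 + 5·7^3 + 5·7^2 + 5·7 + 4 (b=7); 7→8: 5·8^5 + 5·8^4 + 5·8^3 + 5·8^2 + 5·8 + 4 = 187244; 187244−1 = 187243

187244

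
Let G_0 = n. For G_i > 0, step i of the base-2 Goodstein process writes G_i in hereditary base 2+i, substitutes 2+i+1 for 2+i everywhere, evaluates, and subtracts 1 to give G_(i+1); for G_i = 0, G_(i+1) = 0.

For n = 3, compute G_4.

G_0 = 3. HB_2(3) = 2 + 1. Bump = 4. G_1 = 3.
G_1 = 3. HB_3(3) = 3. Bump = 4. G_2 = 3.
G_2 = 3. HB_4(3) = 3. Bump = 3. G_3 = 2.
G_3 = 2. HB_5(2) = 2. Bump = 2. G_4 = 1.
G_4 = 1. HB_6(1) = 1. Bump = 1. G_5 = 0.

1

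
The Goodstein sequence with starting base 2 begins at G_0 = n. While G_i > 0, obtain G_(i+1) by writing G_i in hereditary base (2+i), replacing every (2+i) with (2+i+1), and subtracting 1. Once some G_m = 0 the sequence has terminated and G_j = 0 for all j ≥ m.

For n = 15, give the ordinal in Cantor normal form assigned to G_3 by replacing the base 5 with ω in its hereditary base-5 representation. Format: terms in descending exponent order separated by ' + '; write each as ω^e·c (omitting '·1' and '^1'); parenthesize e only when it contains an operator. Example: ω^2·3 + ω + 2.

(0) 15|_2 = 2^(2 + 1) + 2^2 + 2 + 1 ↦ 3^(3 + 1) + 3^3 + 3 + 1|_3 = 112 ⇒ 111
(1) 111|_3 = 3^(3 + 1) + 3^3 + 3 ↦ 4^(4 + 1) + 4^4 + 4|_4 = 1284 ⇒ 1283
(2) 1283|_4 = 4^(4 + 1) + 4^4 + 3 ↦ 5^(5 + 1) + 5^5 + 3|_5 = 18753 ⇒ 18752
(3) 18752|_5 = 5^(5 + 1) + 5^5 + 2 ↦ 6^(6 + 1) + 6^6 + 2|_6 = 326594 ⇒ 326593

ω^(ω + 1) + ω^ω + 2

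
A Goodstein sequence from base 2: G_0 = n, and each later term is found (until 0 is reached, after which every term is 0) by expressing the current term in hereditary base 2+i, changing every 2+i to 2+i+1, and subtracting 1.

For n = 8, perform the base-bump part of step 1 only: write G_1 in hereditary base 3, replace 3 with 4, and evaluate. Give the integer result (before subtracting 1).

base 2: 8 = 2^(2 + 1); at 3: 3^(3 + 1) = 81; next = 80
base 3: 80 = 2·3^3 + 2·3^2 + 2·3 + 2; at 4: 2·4^4 + 2·4^2 + 2·4 + 2 = 554; next = 553

554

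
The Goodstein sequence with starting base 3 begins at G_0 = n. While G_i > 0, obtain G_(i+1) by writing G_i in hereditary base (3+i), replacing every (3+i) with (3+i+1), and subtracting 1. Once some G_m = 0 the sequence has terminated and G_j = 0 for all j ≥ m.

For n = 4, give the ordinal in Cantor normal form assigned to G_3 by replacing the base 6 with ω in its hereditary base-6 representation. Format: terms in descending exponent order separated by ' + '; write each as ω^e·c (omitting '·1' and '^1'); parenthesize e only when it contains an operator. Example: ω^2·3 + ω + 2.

3

G_0=4  [base 3] 3 + 1  →[3↦4]→  4 + 1 = 5  −1 ⇒ G_1=4
G_1=4  [base 4] 4  →[4↦5]→  5 = 5  −1 ⇒ G_2=4
G_2=4  [base 5] 4  →[5↦6]→  4 = 4  −1 ⇒ G_3=3
G_3=3  [base 6] 3  →[6↦7]→  3 = 3  −1 ⇒ G_4=2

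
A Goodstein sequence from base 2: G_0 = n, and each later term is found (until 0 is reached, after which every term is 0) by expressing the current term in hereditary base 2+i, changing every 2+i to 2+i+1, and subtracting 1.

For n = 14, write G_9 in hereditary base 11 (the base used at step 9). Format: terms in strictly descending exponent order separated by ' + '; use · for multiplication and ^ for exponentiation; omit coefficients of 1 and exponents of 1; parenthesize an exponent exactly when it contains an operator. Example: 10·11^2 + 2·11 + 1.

11^(11 + 1) + 5·11^5 + 5·11^4 + 5·11^3 + 5·11^2 + 5·11

[0] 14 ≡ 2^(2 + 1) + 2^2 + 2 (base 2). Lift 3: 111. −1: 110.
[1] 110 ≡ 3^(3 + 1) + 3^3 + 2 (base 3). Lift 4: 1282. −1: 1281.
[2] 1281 ≡ 4^(4 + 1) + 4^4 + 1 (base 4). Lift 5: 18751. −1: 18750.
[3] 18750 ≡ 5^(5 + 1) + 5^5 (base 5). Lift 6: 326592. −1: 326591.
[4] 326591 ≡ 6^(6 + 1) + 5·6^5 + 5·6^4 + 5·6^3 + 5·6^2 + 5·6 + 5 (base 6). Lift 7: 5862841. −1: 5862840.
[5] 5862840 ≡ 7^(7 + 1) + 5·7^5 + 5·7^4 + 5·7^3 + 5·7^2 + 5·7 + 4 (base 7). Lift 8: 134404972. −1: 134404971.
[6] 134404971 ≡ 8^(8 + 1) + 5·8^5 + 5·8^4 + 5·8^3 + 5·8^2 + 5·8 + 3 (base 8). Lift 9: 3487116549. −1: 3487116548.
[7] 3487116548 ≡ 9^(9 + 1) + 5·9^5 + 5·9^4 + 5·9^3 + 5·9^2 + 5·9 + 2 (base 9). Lift 10: 100000555552. −1: 100000555551.
[8] 100000555551 ≡ 10^(10 + 1) + 5·10^5 + 5·10^4 + 5·10^3 + 5·10^2 + 5·10 + 1 (base 10). Lift 11: 3138429262497. −1: 3138429262496.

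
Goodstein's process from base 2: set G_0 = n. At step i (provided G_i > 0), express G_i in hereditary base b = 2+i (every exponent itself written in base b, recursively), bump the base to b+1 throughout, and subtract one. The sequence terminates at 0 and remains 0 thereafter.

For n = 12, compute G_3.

G_0 = 12. HB_2(12) = 2^(2 + 1) + 2^2. Bump = 108. G_1 = 107.
G_1 = 107. HB_3(107) = 3^(3 + 1) + 2·3^2 + 2·3 + 2. Bump = 1066. G_2 = 1065.
G_2 = 1065. HB_4(1065) = 4^(4 + 1) + 2·4^2 + 2·4 + 1. Bump = 15686. G_3 = 15685.

15685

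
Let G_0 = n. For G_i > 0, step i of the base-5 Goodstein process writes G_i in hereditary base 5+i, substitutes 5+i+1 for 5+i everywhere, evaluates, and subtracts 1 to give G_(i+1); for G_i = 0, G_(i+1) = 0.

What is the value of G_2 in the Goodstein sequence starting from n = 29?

51

base 5: 29 = 5^2 + 4; at 6: 6^2 + 4 = 40; next = 39
base 6: 39 = 6^2 + 3; at 7: 7^2 + 3 = 52; next = 51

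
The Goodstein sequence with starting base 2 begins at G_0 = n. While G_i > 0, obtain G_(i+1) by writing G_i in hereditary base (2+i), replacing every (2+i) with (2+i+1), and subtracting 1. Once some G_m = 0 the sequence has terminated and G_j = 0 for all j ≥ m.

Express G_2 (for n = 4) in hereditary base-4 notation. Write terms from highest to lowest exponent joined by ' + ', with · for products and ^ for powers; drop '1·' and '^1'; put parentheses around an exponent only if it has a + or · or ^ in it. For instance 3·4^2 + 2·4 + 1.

2·4^2 + 2·4 + 1

G_0=4  [base 2] 2^2  →[2↦3]→  3^3 = 27  −1 ⇒ G_1=26
G_1=26  [base 3] 2·3^2 + 2·3 + 2  →[3↦4]→  2·4^2 + 2·4 + 2 = 42  −1 ⇒ G_2=41
G_2=41  [base 4] 2·4^2 + 2·4 + 1  →[4↦5]→  2·5^2 + 2·5 + 1 = 61  −1 ⇒ G_3=60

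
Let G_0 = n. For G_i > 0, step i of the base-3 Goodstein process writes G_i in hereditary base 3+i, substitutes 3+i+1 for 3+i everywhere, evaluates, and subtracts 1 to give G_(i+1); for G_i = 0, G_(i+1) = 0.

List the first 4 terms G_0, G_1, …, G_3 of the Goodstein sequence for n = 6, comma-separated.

6, 7, 7, 7

(0) 6|_3 = 2·3 ↦ 2·4|_4 = 8 ⇒ 7
(1) 7|_4 = 4 + 3 ↦ 5 + 3|_5 = 8 ⇒ 7
(2) 7|_5 = 5 + 2 ↦ 6 + 2|_6 = 8 ⇒ 7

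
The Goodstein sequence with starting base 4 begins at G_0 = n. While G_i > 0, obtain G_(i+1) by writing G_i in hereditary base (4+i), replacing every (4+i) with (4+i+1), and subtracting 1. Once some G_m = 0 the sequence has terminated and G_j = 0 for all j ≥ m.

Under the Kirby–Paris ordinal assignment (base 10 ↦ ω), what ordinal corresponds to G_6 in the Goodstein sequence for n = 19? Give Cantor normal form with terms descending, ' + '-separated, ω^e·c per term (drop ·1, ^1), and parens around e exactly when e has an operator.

i=0: 19 = 4^2 + 3 (b=4); 4→5: 5^2 + 3 = 28; 28−1 = 27
i=1: 27 = 5^2 + 2 (b=5); 5→6: 6^2 + 2 = 38; 38−1 = 37
i=2: 37 = 6^2 + 1 (b=6); 6→7: 7^2 + 1 = 50; 50−1 = 49
i=3: 49 = 7^2 (b=7); 7→8: 8^2 = 64; 64−1 = 63
i=4: 63 = 7·8 + 7 (b=8); 8→9: 7·9 + 7 = 70; 70−1 = 69
i=5: 69 = 7·9 + 6 (b=9); 9→10: 7·10 + 6 = 76; 76−1 = 75
i=6: 75 = 7·10 + 5 (b=10); 10→11: 7·11 + 5 = 82; 82−1 = 81

ω·7 + 5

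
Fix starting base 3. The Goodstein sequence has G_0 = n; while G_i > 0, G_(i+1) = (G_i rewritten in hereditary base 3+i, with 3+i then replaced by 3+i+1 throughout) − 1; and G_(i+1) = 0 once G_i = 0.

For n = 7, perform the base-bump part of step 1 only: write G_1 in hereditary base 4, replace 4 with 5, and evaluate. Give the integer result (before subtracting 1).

10

[0] 7 ≡ 2·3 + 1 (base 3). Lift 4: 9. −1: 8.
[1] 8 ≡ 2·4 (base 4). Lift 5: 10. −1: 9.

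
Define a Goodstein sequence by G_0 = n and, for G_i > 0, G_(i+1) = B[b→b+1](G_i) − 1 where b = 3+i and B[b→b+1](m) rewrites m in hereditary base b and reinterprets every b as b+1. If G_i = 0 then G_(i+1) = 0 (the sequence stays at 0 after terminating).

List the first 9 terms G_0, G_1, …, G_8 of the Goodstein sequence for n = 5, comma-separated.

5, 5, 5, 5, 4, 3, 2, 1, 0

G_0 = 5. HB_3(5) = 3 + 2. Bump = 6. G_1 = 5.
G_1 = 5. HB_4(5) = 4 + 1. Bump = 6. G_2 = 5.
G_2 = 5. HB_5(5) = 5. Bump = 6. G_3 = 5.
G_3 = 5. HB_6(5) = 5. Bump = 5. G_4 = 4.
G_4 = 4. HB_7(4) = 4. Bump = 4. G_5 = 3.
G_5 = 3. HB_8(3) = 3. Bump = 3. G_6 = 2.
G_6 = 2. HB_9(2) = 2. Bump = 2. G_7 = 1.
G_7 = 1. HB_10(1) = 1. Bump = 1. G_8 = 0.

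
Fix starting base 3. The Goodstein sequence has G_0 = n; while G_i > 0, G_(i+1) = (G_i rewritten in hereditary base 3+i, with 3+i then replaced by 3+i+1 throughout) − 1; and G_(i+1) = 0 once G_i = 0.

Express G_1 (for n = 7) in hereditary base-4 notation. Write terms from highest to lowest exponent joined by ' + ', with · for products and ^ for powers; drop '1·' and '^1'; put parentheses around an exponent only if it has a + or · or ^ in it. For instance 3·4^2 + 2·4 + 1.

i=0: 7 = 2·3 + 1 (b=3); 3→4: 2·4 + 1 = 9; 9−1 = 8
i=1: 8 = 2·4 (b=4); 4→5: 2·5 = 10; 10−1 = 9

2·4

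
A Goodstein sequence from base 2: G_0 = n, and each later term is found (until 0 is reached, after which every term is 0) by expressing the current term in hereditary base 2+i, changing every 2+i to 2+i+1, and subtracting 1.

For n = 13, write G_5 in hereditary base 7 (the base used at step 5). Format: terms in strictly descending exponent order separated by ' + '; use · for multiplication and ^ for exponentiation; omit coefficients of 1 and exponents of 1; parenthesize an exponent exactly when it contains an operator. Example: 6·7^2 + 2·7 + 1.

[0] 13 ≡ 2^(2 + 1) + 2^2 + 1 (base 2). Lift 3: 109. −1: 108.
[1] 108 ≡ 3^(3 + 1) + 3^3 (base 3). Lift 4: 1280. −1: 1279.
[2] 1279 ≡ 4^(4 + 1) + 3·4^3 + 3·4^2 + 3·4 + 3 (base 4). Lift 5: 16093. −1: 16092.
[3] 16092 ≡ 5^(5 + 1) + 3·5^3 + 3·5^2 + 3·5 + 2 (base 5). Lift 6: 280712. −1: 280711.
[4] 280711 ≡ 6^(6 + 1) + 3·6^3 + 3·6^2 + 3·6 + 1 (base 6). Lift 7: 5765999. −1: 5765998.
[5] 5765998 ≡ 7^(7 + 1) + 3·7^3 + 3·7^2 + 3·7 (base 7). Lift 8: 134219480. −1: 134219479.

7^(7 + 1) + 3·7^3 + 3·7^2 + 3·7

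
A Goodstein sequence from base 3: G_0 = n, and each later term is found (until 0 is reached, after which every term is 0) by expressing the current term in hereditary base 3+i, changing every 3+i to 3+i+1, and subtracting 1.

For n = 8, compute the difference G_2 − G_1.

i=0: 8 = 2·3 + 2 (b=3); 3→4: 2·4 + 2 = 10; 10−1 = 9
i=1: 9 = 2·4 + 1 (b=4); 4→5: 2·5 + 1 = 11; 11−1 = 10

1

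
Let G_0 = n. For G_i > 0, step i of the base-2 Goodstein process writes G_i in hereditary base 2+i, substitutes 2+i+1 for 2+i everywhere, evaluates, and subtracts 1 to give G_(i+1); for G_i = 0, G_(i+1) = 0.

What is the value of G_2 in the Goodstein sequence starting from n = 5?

255

i=0: 5 = 2^2 + 1 (b=2); 2→3: 3^3 + 1 = 28; 28−1 = 27
i=1: 27 = 3^3 (b=3); 3→4: 4^4 = 256; 256−1 = 255
i=2: 255 = 3·4^3 + 3·4^2 + 3·4 + 3 (b=4); 4→5: 3·5^3 + 3·5^2 + 3·5 + 3 = 468; 468−1 = 467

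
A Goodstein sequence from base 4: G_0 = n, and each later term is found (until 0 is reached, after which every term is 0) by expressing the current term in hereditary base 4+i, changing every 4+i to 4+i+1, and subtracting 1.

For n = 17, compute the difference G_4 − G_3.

4

17 —HB4→ 4^2 + 1 —bump→ 5^2 + 1 = 26 —(−1)→ 25
25 —HB5→ 5^2 —bump→ 6^2 = 36 —(−1)→ 35
35 —HB6→ 5·6 + 5 —bump→ 5·7 + 5 = 40 —(−1)→ 39
39 —HB7→ 5·7 + 4 —bump→ 5·8 + 4 = 44 —(−1)→ 43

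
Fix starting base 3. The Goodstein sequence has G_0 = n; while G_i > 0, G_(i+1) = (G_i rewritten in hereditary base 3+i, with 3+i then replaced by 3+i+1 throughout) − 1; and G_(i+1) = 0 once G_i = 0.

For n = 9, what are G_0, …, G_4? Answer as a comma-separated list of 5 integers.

9 —HB3→ 3^2 —bump→ 4^2 = 16 —(−1)→ 15
15 —HB4→ 3·4 + 3 —bump→ 3·5 + 3 = 18 —(−1)→ 17
17 —HB5→ 3·5 + 2 —bump→ 3·6 + 2 = 20 —(−1)→ 19
19 —HB6→ 3·6 + 1 —bump→ 3·7 + 1 = 22 —(−1)→ 21

9, 15, 17, 19, 21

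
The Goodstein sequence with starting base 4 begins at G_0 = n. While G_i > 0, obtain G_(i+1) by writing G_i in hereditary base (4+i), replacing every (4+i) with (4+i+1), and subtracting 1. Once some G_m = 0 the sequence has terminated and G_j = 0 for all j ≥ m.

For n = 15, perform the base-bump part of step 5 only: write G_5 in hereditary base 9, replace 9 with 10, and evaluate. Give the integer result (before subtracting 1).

26

(0) 15|_4 = 3·4 + 3 ↦ 3·5 + 3|_5 = 18 ⇒ 17
(1) 17|_5 = 3·5 + 2 ↦ 3·6 + 2|_6 = 20 ⇒ 19
(2) 19|_6 = 3·6 + 1 ↦ 3·7 + 1|_7 = 22 ⇒ 21
(3) 21|_7 = 3·7 ↦ 3·8|_8 = 24 ⇒ 23
(4) 23|_8 = 2·8 + 7 ↦ 2·9 + 7|_9 = 25 ⇒ 24
(5) 24|_9 = 2·9 + 6 ↦ 2·10 + 6|_10 = 26 ⇒ 25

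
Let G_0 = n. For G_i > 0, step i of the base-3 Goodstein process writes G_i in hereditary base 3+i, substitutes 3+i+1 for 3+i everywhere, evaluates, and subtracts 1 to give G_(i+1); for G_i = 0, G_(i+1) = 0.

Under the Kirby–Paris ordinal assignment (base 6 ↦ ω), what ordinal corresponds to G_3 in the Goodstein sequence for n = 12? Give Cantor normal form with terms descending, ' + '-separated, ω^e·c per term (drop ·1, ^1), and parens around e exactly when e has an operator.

i=0: 12 = 3^2 + 3 (b=3); 3→4: 4^2 + 4 = 20; 20−1 = 19
i=1: 19 = 4^2 + 3 (b=4); 4→5: 5^2 + 3 = 28; 28−1 = 27
i=2: 27 = 5^2 + 2 (b=5); 5→6: 6^2 + 2 = 38; 38−1 = 37
i=3: 37 = 6^2 + 1 (b=6); 6→7: 7^2 + 1 = 50; 50−1 = 49

ω^2 + 1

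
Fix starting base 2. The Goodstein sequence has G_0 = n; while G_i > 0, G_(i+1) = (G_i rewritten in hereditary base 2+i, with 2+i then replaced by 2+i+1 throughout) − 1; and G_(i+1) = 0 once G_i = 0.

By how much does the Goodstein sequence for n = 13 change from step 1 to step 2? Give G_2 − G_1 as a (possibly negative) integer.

base 2: 13 = 2^(2 + 1) + 2^2 + 1; at 3: 3^(3 + 1) + 3^3 + 1 = 109; next = 108
base 3: 108 = 3^(3 + 1) + 3^3; at 4: 4^(4 + 1) + 4^4 = 1280; next = 1279

1171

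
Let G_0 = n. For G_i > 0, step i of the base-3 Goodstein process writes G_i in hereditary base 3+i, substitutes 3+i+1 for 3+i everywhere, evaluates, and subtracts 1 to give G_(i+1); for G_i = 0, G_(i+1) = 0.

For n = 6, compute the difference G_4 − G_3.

i=0: 6 = 2·3 (b=3); 3→4: 2·4 = 8; 8−1 = 7
i=1: 7 = 4 + 3 (b=4); 4→5: 5 + 3 = 8; 8−1 = 7
i=2: 7 = 5 + 2 (b=5); 5→6: 6 + 2 = 8; 8−1 = 7
i=3: 7 = 6 + 1 (b=6); 6→7: 7 + 1 = 8; 8−1 = 7

0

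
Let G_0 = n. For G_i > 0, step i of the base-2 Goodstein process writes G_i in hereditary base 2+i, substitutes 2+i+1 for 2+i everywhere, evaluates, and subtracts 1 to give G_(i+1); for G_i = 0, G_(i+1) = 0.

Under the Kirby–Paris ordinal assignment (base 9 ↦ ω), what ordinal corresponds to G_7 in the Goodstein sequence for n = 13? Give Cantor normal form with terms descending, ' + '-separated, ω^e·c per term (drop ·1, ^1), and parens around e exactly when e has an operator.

[0] 13 ≡ 2^(2 + 1) + 2^2 + 1 (base 2). Lift 3: 109. −1: 108.
[1] 108 ≡ 3^(3 + 1) + 3^3 (base 3). Lift 4: 1280. −1: 1279.
[2] 1279 ≡ 4^(4 + 1) + 3·4^3 + 3·4^2 + 3·4 + 3 (base 4). Lift 5: 16093. −1: 16092.
[3] 16092 ≡ 5^(5 + 1) + 3·5^3 + 3·5^2 + 3·5 + 2 (base 5). Lift 6: 280712. −1: 280711.
[4] 280711 ≡ 6^(6 + 1) + 3·6^3 + 3·6^2 + 3·6 + 1 (base 6). Lift 7: 5765999. −1: 5765998.
[5] 5765998 ≡ 7^(7 + 1) + 3·7^3 + 3·7^2 + 3·7 (base 7). Lift 8: 134219480. −1: 134219479.
[6] 134219479 ≡ 8^(8 + 1) + 3·8^3 + 3·8^2 + 2·8 + 7 (base 8). Lift 9: 3486786856. −1: 3486786855.
[7] 3486786855 ≡ 9^(9 + 1) + 3·9^3 + 3·9^2 + 2·9 + 6 (base 9). Lift 10: 100000003326. −1: 100000003325.

ω^(ω + 1) + ω^3·3 + ω^2·3 + ω·2 + 6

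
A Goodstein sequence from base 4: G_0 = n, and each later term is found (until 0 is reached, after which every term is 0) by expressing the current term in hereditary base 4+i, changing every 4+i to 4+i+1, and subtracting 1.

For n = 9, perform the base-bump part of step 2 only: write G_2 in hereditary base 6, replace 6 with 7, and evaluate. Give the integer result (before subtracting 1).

G_0=9  [base 4] 2·4 + 1  →[4↦5]→  2·5 + 1 = 11  −1 ⇒ G_1=10
G_1=10  [base 5] 2·5  →[5↦6]→  2·6 = 12  −1 ⇒ G_2=11

12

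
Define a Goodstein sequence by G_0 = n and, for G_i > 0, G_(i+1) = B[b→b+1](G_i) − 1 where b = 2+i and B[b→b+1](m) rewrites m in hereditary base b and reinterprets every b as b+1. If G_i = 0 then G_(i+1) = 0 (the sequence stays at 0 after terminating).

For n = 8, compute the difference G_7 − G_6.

741286580

(0) 8|_2 = 2^(2 + 1) ↦ 3^(3 + 1)|_3 = 81 ⇒ 80
(1) 80|_3 = 2·3^3 + 2·3^2 + 2·3 + 2 ↦ 2·4^4 + 2·4^2 + 2·4 + 2|_4 = 554 ⇒ 553
(2) 553|_4 = 2·4^4 + 2·4^2 + 2·4 + 1 ↦ 2·5^5 + 2·5^2 + 2·5 + 1|_5 = 6311 ⇒ 6310
(3) 6310|_5 = 2·5^5 + 2·5^2 + 2·5 ↦ 2·6^6 + 2·6^2 + 2·6|_6 = 93396 ⇒ 93395
(4) 93395|_6 = 2·6^6 + 2·6^2 + 6 + 5 ↦ 2·7^7 + 2·7^2 + 7 + 5|_7 = 1647196 ⇒ 1647195
(5) 1647195|_7 = 2·7^7 + 2·7^2 + 7 + 4 ↦ 2·8^8 + 2·8^2 + 8 + 4|_8 = 33554572 ⇒ 33554571
(6) 33554571|_8 = 2·8^8 + 2·8^2 + 8 + 3 ↦ 2·9^9 + 2·9^2 + 9 + 3|_9 = 774841152 ⇒ 774841151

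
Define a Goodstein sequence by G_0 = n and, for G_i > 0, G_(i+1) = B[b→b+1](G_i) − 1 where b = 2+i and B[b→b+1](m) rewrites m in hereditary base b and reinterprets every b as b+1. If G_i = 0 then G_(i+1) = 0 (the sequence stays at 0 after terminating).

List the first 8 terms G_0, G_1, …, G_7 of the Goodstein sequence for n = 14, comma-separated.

G_0 = 14. HB_2(14) = 2^(2 + 1) + 2^2 + 2. Bump = 111. G_1 = 110.
G_1 = 110. HB_3(110) = 3^(3 + 1) + 3^3 + 2. Bump = 1282. G_2 = 1281.
G_2 = 1281. HB_4(1281) = 4^(4 + 1) + 4^4 + 1. Bump = 18751. G_3 = 18750.
G_3 = 18750. HB_5(18750) = 5^(5 + 1) + 5^5. Bump = 326592. G_4 = 326591.
G_4 = 326591. HB_6(326591) = 6^(6 + 1) + 5·6^5 + 5·6^4 + 5·6^3 + 5·6^2 + 5·6 + 5. Bump = 5862841. G_5 = 5862840.
G_5 = 5862840. HB_7(5862840) = 7^(7 + 1) + 5·7^5 + 5·7^4 + 5·7^3 + 5·7^2 + 5·7 + 4. Bump = 134404972. G_6 = 134404971.
G_6 = 134404971. HB_8(134404971) = 8^(8 + 1) + 5·8^5 + 5·8^4 + 5·8^3 + 5·8^2 + 5·8 + 3. Bump = 3487116549. G_7 = 3487116548.

14, 110, 1281, 18750, 326591, 5862840, 134404971, 3487116548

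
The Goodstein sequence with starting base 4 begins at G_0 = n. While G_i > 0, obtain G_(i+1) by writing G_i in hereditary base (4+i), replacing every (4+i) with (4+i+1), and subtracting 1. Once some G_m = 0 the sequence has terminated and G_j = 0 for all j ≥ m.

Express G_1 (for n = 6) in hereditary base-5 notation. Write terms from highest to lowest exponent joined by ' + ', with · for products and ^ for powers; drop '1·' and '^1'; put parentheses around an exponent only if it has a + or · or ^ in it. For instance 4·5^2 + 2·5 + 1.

base 4: 6 = 4 + 2; at 5: 5 + 2 = 7; next = 6
base 5: 6 = 5 + 1; at 6: 6 + 1 = 7; next = 6

5 + 1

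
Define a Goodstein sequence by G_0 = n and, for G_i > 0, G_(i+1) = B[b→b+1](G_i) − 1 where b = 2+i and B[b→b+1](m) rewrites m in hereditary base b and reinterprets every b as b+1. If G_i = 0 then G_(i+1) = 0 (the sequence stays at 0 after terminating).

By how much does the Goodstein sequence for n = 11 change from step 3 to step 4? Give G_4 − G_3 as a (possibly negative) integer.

264310

(0) 11|_2 = 2^(2 + 1) + 2 + 1 ↦ 3^(3 + 1) + 3 + 1|_3 = 85 ⇒ 84
(1) 84|_3 = 3^(3 + 1) + 3 ↦ 4^(4 + 1) + 4|_4 = 1028 ⇒ 1027
(2) 1027|_4 = 4^(4 + 1) + 3 ↦ 5^(5 + 1) + 3|_5 = 15628 ⇒ 15627
(3) 15627|_5 = 5^(5 + 1) + 2 ↦ 6^(6 + 1) + 2|_6 = 279938 ⇒ 279937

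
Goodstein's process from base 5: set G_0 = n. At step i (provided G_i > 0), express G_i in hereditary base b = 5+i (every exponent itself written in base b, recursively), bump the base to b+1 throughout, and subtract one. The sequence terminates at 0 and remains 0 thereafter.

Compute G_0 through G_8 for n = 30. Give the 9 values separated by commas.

30, 41, 53, 67, 83, 101, 121, 143, 153

G_0=30  [base 5] 5^2 + 5  →[5↦6]→  6^2 + 6 = 42  −1 ⇒ G_1=41
G_1=41  [base 6] 6^2 + 5  →[6↦7]→  7^2 + 5 = 54  −1 ⇒ G_2=53
G_2=53  [base 7] 7^2 + 4  →[7↦8]→  8^2 + 4 = 68  −1 ⇒ G_3=67
G_3=67  [base 8] 8^2 + 3  →[8↦9]→  9^2 + 3 = 84  −1 ⇒ G_4=83
G_4=83  [base 9] 9^2 + 2  →[9↦10]→  10^2 + 2 = 102  −1 ⇒ G_5=101
G_5=101  [base 10] 10^2 + 1  →[10↦11]→  11^2 + 1 = 122  −1 ⇒ G_6=121
G_6=121  [base 11] 11^2  →[11↦12]→  12^2 = 144  −1 ⇒ G_7=143
G_7=143  [base 12] 11·12 + 11  →[12↦13]→  11·13 + 11 = 154  −1 ⇒ G_8=153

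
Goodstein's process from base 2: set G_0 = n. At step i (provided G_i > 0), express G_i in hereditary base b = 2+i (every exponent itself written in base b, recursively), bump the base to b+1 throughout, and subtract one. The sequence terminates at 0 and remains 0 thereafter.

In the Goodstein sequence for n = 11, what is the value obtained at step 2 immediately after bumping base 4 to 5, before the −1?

G_0=11  [base 2] 2^(2 + 1) + 2 + 1  →[2↦3]→  3^(3 + 1) + 3 + 1 = 85  −1 ⇒ G_1=84
G_1=84  [base 3] 3^(3 + 1) + 3  →[3↦4]→  4^(4 + 1) + 4 = 1028  −1 ⇒ G_2=1027

15628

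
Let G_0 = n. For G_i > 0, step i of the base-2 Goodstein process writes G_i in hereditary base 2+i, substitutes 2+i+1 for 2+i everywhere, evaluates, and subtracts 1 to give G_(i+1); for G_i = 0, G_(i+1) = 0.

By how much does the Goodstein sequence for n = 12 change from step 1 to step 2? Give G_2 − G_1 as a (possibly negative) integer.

958

[0] 12 ≡ 2^(2 + 1) + 2^2 (base 2). Lift 3: 108. −1: 107.
[1] 107 ≡ 3^(3 + 1) + 2·3^2 + 2·3 + 2 (base 3). Lift 4: 1066. −1: 1065.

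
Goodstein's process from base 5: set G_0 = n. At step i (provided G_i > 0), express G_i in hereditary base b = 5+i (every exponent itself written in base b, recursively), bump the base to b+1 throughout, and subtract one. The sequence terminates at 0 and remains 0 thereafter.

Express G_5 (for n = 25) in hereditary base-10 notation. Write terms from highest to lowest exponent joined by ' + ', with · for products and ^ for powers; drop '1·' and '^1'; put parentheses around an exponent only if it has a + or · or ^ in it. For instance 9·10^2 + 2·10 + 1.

5·10 + 1

25 —HB5→ 5^2 —bump→ 6^2 = 36 —(−1)→ 35
35 —HB6→ 5·6 + 5 —bump→ 5·7 + 5 = 40 —(−1)→ 39
39 —HB7→ 5·7 + 4 —bump→ 5·8 + 4 = 44 —(−1)→ 43
43 —HB8→ 5·8 + 3 —bump→ 5·9 + 3 = 48 —(−1)→ 47
47 —HB9→ 5·9 + 2 —bump→ 5·10 + 2 = 52 —(−1)→ 51
51 —HB10→ 5·10 + 1 —bump→ 5·11 + 1 = 56 —(−1)→ 55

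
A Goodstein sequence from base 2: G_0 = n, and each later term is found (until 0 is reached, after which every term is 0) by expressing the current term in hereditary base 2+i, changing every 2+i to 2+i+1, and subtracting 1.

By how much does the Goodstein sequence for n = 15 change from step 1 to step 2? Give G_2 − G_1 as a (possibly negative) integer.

[0] 15 ≡ 2^(2 + 1) + 2^2 + 2 + 1 (base 2). Lift 3: 112. −1: 111.
[1] 111 ≡ 3^(3 + 1) + 3^3 + 3 (base 3). Lift 4: 1284. −1: 1283.

1172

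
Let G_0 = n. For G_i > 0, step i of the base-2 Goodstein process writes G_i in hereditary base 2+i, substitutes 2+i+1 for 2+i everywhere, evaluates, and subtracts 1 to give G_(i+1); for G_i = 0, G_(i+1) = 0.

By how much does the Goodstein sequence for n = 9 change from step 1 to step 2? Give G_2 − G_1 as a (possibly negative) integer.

G_0=9  [base 2] 2^(2 + 1) + 1  →[2↦3]→  3^(3 + 1) + 1 = 82  −1 ⇒ G_1=81
G_1=81  [base 3] 3^(3 + 1)  →[3↦4]→  4^(4 + 1) = 1024  −1 ⇒ G_2=1023

942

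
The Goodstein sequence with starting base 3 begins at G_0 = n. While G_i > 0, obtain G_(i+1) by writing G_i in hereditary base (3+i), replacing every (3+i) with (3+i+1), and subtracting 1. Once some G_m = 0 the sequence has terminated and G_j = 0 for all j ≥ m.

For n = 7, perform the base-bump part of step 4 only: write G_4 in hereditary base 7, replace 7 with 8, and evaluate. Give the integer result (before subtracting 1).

G_0=7  [base 3] 2·3 + 1  →[3↦4]→  2·4 + 1 = 9  −1 ⇒ G_1=8
G_1=8  [base 4] 2·4  →[4↦5]→  2·5 = 10  −1 ⇒ G_2=9
G_2=9  [base 5] 5 + 4  →[5↦6]→  6 + 4 = 10  −1 ⇒ G_3=9
G_3=9  [base 6] 6 + 3  →[6↦7]→  7 + 3 = 10  −1 ⇒ G_4=9

10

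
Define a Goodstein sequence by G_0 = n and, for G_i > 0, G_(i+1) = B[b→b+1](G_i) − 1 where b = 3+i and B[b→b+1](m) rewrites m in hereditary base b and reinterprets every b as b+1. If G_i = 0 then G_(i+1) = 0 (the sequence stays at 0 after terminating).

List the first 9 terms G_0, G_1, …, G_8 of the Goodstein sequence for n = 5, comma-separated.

5, 5, 5, 5, 4, 3, 2, 1, 0

step 0: 5 = 3 + 2; sub 4 for 3: 4 + 2; = 6; G_1 = 6−1 = 5
step 1: 5 = 4 + 1; sub 5 for 4: 5 + 1; = 6; G_2 = 6−1 = 5
step 2: 5 = 5; sub 6 for 5: 6; = 6; G_3 = 6−1 = 5
step 3: 5 = 5; sub 7 for 6: 5; = 5; G_4 = 5−1 = 4
step 4: 4 = 4; sub 8 for 7: 4; = 4; G_5 = 4−1 = 3
step 5: 3 = 3; sub 9 for 8: 3; = 3; G_6 = 3−1 = 2
step 6: 2 = 2; sub 10 for 9: 2; = 2; G_7 = 2−1 = 1
step 7: 1 = 1; sub 11 for 10: 1; = 1; G_8 = 1−1 = 0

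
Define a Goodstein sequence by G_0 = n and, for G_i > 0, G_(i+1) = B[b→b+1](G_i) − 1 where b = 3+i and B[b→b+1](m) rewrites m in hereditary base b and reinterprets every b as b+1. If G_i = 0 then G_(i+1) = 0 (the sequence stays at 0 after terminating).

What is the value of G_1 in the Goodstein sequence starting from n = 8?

9

G_0=8  [base 3] 2·3 + 2  →[3↦4]→  2·4 + 2 = 10  −1 ⇒ G_1=9
G_1=9  [base 4] 2·4 + 1  →[4↦5]→  2·5 + 1 = 11  −1 ⇒ G_2=10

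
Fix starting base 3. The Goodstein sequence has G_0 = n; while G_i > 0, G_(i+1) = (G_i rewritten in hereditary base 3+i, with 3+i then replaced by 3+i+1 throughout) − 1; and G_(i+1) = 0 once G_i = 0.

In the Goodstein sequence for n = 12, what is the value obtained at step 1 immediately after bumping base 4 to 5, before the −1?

G_0 = 12. HB_3(12) = 3^2 + 3. Bump = 20. G_1 = 19.
G_1 = 19. HB_4(19) = 4^2 + 3. Bump = 28. G_2 = 27.

28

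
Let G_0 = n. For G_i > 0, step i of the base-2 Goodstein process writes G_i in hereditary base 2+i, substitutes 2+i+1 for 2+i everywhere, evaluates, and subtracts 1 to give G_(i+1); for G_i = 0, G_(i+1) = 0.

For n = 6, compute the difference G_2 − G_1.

G_0 = 6. HB_2(6) = 2^2 + 2. Bump = 30. G_1 = 29.
G_1 = 29. HB_3(29) = 3^3 + 2. Bump = 258. G_2 = 257.

228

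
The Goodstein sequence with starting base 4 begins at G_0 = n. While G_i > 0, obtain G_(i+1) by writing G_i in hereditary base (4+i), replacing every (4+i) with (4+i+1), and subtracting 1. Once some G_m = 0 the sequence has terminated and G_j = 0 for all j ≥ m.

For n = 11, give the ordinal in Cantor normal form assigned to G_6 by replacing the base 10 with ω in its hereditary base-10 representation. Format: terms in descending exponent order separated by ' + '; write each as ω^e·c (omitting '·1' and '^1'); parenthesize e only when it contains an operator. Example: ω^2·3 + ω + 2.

[0] 11 ≡ 2·4 + 3 (base 4). Lift 5: 13. −1: 12.
[1] 12 ≡ 2·5 + 2 (base 5). Lift 6: 14. −1: 13.
[2] 13 ≡ 2·6 + 1 (base 6). Lift 7: 15. −1: 14.
[3] 14 ≡ 2·7 (base 7). Lift 8: 16. −1: 15.
[4] 15 ≡ 8 + 7 (base 8). Lift 9: 16. −1: 15.
[5] 15 ≡ 9 + 6 (base 9). Lift 10: 16. −1: 15.
[6] 15 ≡ 10 + 5 (base 10). Lift 11: 16. −1: 15.

ω + 5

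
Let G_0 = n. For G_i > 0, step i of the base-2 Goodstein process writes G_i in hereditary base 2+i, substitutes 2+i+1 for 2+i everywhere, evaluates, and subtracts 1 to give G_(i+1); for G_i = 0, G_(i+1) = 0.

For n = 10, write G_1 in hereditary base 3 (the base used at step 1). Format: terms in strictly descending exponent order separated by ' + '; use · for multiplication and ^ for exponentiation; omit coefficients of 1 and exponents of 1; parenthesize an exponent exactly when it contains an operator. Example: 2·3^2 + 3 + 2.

3^(3 + 1) + 2

[0] 10 ≡ 2^(2 + 1) + 2 (base 2). Lift 3: 84. −1: 83.
[1] 83 ≡ 3^(3 + 1) + 2 (base 3). Lift 4: 1026. −1: 1025.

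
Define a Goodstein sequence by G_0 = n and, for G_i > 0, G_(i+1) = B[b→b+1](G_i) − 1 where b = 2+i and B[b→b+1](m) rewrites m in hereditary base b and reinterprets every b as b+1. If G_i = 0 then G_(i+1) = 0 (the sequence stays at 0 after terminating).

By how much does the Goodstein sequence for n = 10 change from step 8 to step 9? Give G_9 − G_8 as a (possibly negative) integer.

1376558683279

step 0: 10 = 2^(2 + 1) + 2; sub 3 for 2: 3^(3 + 1) + 3; = 84; G_1 = 84−1 = 83
step 1: 83 = 3^(3 + 1) + 2; sub 4 for 3: 4^(4 + 1) + 2; = 1026; G_2 = 1026−1 = 1025
step 2: 1025 = 4^(4 + 1) + 1; sub 5 for 4: 5^(5 + 1) + 1; = 15626; G_3 = 15626−1 = 15625
step 3: 15625 = 5^(5 + 1); sub 6 for 5: 6^(6 + 1); = 279936; G_4 = 279936−1 = 279935
step 4: 279935 = 5·6^6 + 5·6^5 + 5·6^4 + 5·6^3 + 5·6^2 + 5·6 + 5; sub 7 for 6: 5·7^7 + 5·7^5 + 5·7^4 + 5·7^3 + 5·7^2 + 5·7 + 5; = 4215755; G_5 = 4215755−1 = 4215754
step 5: 4215754 = 5·7^7 + 5·7^5 + 5·7^4 + 5·7^3 + 5·7^2 + 5·7 + 4; sub 8 for 7: 5·8^8 + 5·8^5 + 5·8^4 + 5·8^3 + 5·8^2 + 5·8 + 4; = 84073324; G_6 = 84073324−1 = 84073323
step 6: 84073323 = 5·8^8 + 5·8^5 + 5·8^4 + 5·8^3 + 5·8^2 + 5·8 + 3; sub 9 for 8: 5·9^9 + 5·9^5 + 5·9^4 + 5·9^3 + 5·9^2 + 5·9 + 3; = 1937434593; G_7 = 1937434593−1 = 1937434592
step 7: 1937434592 = 5·9^9 + 5·9^5 + 5·9^4 + 5·9^3 + 5·9^2 + 5·9 + 2; sub 10 for 9: 5·10^10 + 5·10^5 + 5·10^4 + 5·10^3 + 5·10^2 + 5·10 + 2; = 50000555552; G_8 = 50000555552−1 = 50000555551
step 8: 50000555551 = 5·10^10 + 5·10^5 + 5·10^4 + 5·10^3 + 5·10^2 + 5·10 + 1; sub 11 for 10: 5·11^11 + 5·11^5 + 5·11^4 + 5·11^3 + 5·11^2 + 5·11 + 1; = 1426559238831; G_9 = 1426559238831−1 = 1426559238830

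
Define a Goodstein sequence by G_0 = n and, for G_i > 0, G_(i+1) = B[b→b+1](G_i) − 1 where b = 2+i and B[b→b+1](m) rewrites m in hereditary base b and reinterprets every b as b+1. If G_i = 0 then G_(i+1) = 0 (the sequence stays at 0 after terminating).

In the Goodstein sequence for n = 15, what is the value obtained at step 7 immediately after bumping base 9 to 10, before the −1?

[0] 15 ≡ 2^(2 + 1) + 2^2 + 2 + 1 (base 2). Lift 3: 112. −1: 111.
[1] 111 ≡ 3^(3 + 1) + 3^3 + 3 (base 3). Lift 4: 1284. −1: 1283.
[2] 1283 ≡ 4^(4 + 1) + 4^4 + 3 (base 4). Lift 5: 18753. −1: 18752.
[3] 18752 ≡ 5^(5 + 1) + 5^5 + 2 (base 5). Lift 6: 326594. −1: 326593.
[4] 326593 ≡ 6^(6 + 1) + 6^6 + 1 (base 6). Lift 7: 6588345. −1: 6588344.
[5] 6588344 ≡ 7^(7 + 1) + 7^7 (base 7). Lift 8: 150994944. −1: 150994943.
[6] 150994943 ≡ 8^(8 + 1) + 7·8^7 + 7·8^6 + 7·8^5 + 7·8^4 + 7·8^3 + 7·8^2 + 7·8 + 7 (base 8). Lift 9: 3524450281. −1: 3524450280.
[7] 3524450280 ≡ 9^(9 + 1) + 7·9^7 + 7·9^6 + 7·9^5 + 7·9^4 + 7·9^3 + 7·9^2 + 7·9 + 6 (base 9). Lift 10: 100077777776. −1: 100077777775.

100077777776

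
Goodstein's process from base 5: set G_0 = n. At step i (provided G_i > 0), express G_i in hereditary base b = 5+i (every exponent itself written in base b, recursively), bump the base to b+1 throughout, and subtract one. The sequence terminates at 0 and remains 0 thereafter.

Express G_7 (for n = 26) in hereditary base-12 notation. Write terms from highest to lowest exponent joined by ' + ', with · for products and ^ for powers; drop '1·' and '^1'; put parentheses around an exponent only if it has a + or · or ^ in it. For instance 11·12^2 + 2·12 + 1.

[0] 26 ≡ 5^2 + 1 (base 5). Lift 6: 37. −1: 36.
[1] 36 ≡ 6^2 (base 6). Lift 7: 49. −1: 48.
[2] 48 ≡ 6·7 + 6 (base 7). Lift 8: 54. −1: 53.
[3] 53 ≡ 6·8 + 5 (base 8). Lift 9: 59. −1: 58.
[4] 58 ≡ 6·9 + 4 (base 9). Lift 10: 64. −1: 63.
[5] 63 ≡ 6·10 + 3 (base 10). Lift 11: 69. −1: 68.
[6] 68 ≡ 6·11 + 2 (base 11). Lift 12: 74. −1: 73.
[7] 73 ≡ 6·12 + 1 (base 12). Lift 13: 79. −1: 78.

6·12 + 1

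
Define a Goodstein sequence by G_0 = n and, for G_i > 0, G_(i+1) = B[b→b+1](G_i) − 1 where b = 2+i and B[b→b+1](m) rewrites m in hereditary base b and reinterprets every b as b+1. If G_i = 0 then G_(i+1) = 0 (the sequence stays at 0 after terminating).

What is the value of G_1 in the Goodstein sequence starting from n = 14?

[0] 14 ≡ 2^(2 + 1) + 2^2 + 2 (base 2). Lift 3: 111. −1: 110.
[1] 110 ≡ 3^(3 + 1) + 3^3 + 2 (base 3). Lift 4: 1282. −1: 1281.

110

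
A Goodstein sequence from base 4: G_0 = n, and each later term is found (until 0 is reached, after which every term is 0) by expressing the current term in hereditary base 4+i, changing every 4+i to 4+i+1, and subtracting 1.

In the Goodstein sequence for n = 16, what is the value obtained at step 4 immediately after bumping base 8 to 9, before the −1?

base 4: 16 = 4^2; at 5: 5^2 = 25; next = 24
base 5: 24 = 4·5 + 4; at 6: 4·6 + 4 = 28; next = 27
base 6: 27 = 4·6 + 3; at 7: 4·7 + 3 = 31; next = 30
base 7: 30 = 4·7 + 2; at 8: 4·8 + 2 = 34; next = 33
base 8: 33 = 4·8 + 1; at 9: 4·9 + 1 = 37; next = 36

37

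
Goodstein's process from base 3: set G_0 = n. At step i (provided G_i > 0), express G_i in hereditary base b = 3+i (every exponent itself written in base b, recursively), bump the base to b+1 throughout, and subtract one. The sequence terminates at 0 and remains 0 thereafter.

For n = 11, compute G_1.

17

G_0 = 11. HB_3(11) = 3^2 + 2. Bump = 18. G_1 = 17.
G_1 = 17. HB_4(17) = 4^2 + 1. Bump = 26. G_2 = 25.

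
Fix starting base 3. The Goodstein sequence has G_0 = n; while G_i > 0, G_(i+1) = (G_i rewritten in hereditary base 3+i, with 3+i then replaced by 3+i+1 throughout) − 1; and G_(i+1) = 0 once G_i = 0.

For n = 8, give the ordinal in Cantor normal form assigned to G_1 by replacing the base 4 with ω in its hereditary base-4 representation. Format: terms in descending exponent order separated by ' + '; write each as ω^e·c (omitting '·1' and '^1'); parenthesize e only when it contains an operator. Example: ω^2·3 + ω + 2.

step 0: 8 = 2·3 + 2; sub 4 for 3: 2·4 + 2; = 10; G_1 = 10−1 = 9
step 1: 9 = 2·4 + 1; sub 5 for 4: 2·5 + 1; = 11; G_2 = 11−1 = 10

ω·2 + 1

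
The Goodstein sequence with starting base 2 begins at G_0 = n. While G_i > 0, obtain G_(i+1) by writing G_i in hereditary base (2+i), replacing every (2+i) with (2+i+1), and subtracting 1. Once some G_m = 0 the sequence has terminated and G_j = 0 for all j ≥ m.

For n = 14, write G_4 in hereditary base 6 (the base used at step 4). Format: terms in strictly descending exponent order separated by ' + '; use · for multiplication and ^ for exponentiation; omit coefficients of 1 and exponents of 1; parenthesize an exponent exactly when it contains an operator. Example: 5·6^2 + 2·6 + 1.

14 —HB2→ 2^(2 + 1) + 2^2 + 2 —bump→ 3^(3 + 1) + 3^3 + 3 = 111 —(−1)→ 110
110 —HB3→ 3^(3 + 1) + 3^3 + 2 —bump→ 4^(4 + 1) + 4^4 + 2 = 1282 —(−1)→ 1281
1281 —HB4→ 4^(4 + 1) + 4^4 + 1 —bump→ 5^(5 + 1) + 5^5 + 1 = 18751 —(−1)→ 18750
18750 —HB5→ 5^(5 + 1) + 5^5 —bump→ 6^(6 + 1) + 6^6 = 326592 —(−1)→ 326591
326591 —HB6→ 6^(6 + 1) + 5·6^5 + 5·6^4 + 5·6^3 + 5·6^2 + 5·6 + 5 —bump→ 7^(7 + 1) + 5·7^5 + 5·7^4 + 5·7^3 + 5·7^2 + 5·7 + 5 = 5862841 —(−1)→ 5862840

6^(6 + 1) + 5·6^5 + 5·6^4 + 5·6^3 + 5·6^2 + 5·6 + 5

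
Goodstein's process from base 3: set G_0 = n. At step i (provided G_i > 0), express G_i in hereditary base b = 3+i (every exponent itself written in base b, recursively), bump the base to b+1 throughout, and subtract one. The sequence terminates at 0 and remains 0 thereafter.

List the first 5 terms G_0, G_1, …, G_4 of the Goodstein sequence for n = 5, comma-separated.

G_0=5  [base 3] 3 + 2  →[3↦4]→  4 + 2 = 6  −1 ⇒ G_1=5
G_1=5  [base 4] 4 + 1  →[4↦5]→  5 + 1 = 6  −1 ⇒ G_2=5
G_2=5  [base 5] 5  →[5↦6]→  6 = 6  −1 ⇒ G_3=5
G_3=5  [base 6] 5  →[6↦7]→  5 = 5  −1 ⇒ G_4=4

5, 5, 5, 5, 4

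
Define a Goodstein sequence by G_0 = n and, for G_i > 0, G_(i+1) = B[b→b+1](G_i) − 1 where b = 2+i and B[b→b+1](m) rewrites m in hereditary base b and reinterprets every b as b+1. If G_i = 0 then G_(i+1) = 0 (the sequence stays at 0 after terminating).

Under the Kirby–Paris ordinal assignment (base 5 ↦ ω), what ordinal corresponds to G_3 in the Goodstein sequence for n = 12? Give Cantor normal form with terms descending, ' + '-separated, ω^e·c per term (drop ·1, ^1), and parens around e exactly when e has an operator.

ω^(ω + 1) + ω^2·2 + ω·2

step 0: 12 = 2^(2 + 1) + 2^2; sub 3 for 2: 3^(3 + 1) + 3^3; = 108; G_1 = 108−1 = 107
step 1: 107 = 3^(3 + 1) + 2·3^2 + 2·3 + 2; sub 4 for 3: 4^(4 + 1) + 2·4^2 + 2·4 + 2; = 1066; G_2 = 1066−1 = 1065
step 2: 1065 = 4^(4 + 1) + 2·4^2 + 2·4 + 1; sub 5 for 4: 5^(5 + 1) + 2·5^2 + 2·5 + 1; = 15686; G_3 = 15686−1 = 15685
step 3: 15685 = 5^(5 + 1) + 2·5^2 + 2·5; sub 6 for 5: 6^(6 + 1) + 2·6^2 + 2·6; = 280020; G_4 = 280020−1 = 280019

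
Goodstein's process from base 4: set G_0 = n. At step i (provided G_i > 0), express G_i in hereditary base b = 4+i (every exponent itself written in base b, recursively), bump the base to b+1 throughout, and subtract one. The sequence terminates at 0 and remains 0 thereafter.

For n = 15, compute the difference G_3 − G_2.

2

(0) 15|_4 = 3·4 + 3 ↦ 3·5 + 3|_5 = 18 ⇒ 17
(1) 17|_5 = 3·5 + 2 ↦ 3·6 + 2|_6 = 20 ⇒ 19
(2) 19|_6 = 3·6 + 1 ↦ 3·7 + 1|_7 = 22 ⇒ 21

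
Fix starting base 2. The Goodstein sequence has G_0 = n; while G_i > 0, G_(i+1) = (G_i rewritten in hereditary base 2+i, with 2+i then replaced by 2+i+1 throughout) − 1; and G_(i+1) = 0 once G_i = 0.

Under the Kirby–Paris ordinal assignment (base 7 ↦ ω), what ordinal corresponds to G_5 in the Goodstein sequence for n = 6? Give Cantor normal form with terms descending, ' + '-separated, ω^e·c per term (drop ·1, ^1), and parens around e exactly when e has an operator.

ω^5·5 + ω^4·5 + ω^3·5 + ω^2·5 + ω·5 + 4

[0] 6 ≡ 2^2 + 2 (base 2). Lift 3: 30. −1: 29.
[1] 29 ≡ 3^3 + 2 (base 3). Lift 4: 258. −1: 257.
[2] 257 ≡ 4^4 + 1 (base 4). Lift 5: 3126. −1: 3125.
[3] 3125 ≡ 5^5 (base 5). Lift 6: 46656. −1: 46655.
[4] 46655 ≡ 5·6^5 + 5·6^4 + 5·6^3 + 5·6^2 + 5·6 + 5 (base 6). Lift 7: 98040. −1: 98039.
[5] 98039 ≡ 5·7^5 + 5·7^4 + 5·7^3 + 5·7^2 + 5·7 + 4 (base 7). Lift 8: 187244. −1: 187243.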